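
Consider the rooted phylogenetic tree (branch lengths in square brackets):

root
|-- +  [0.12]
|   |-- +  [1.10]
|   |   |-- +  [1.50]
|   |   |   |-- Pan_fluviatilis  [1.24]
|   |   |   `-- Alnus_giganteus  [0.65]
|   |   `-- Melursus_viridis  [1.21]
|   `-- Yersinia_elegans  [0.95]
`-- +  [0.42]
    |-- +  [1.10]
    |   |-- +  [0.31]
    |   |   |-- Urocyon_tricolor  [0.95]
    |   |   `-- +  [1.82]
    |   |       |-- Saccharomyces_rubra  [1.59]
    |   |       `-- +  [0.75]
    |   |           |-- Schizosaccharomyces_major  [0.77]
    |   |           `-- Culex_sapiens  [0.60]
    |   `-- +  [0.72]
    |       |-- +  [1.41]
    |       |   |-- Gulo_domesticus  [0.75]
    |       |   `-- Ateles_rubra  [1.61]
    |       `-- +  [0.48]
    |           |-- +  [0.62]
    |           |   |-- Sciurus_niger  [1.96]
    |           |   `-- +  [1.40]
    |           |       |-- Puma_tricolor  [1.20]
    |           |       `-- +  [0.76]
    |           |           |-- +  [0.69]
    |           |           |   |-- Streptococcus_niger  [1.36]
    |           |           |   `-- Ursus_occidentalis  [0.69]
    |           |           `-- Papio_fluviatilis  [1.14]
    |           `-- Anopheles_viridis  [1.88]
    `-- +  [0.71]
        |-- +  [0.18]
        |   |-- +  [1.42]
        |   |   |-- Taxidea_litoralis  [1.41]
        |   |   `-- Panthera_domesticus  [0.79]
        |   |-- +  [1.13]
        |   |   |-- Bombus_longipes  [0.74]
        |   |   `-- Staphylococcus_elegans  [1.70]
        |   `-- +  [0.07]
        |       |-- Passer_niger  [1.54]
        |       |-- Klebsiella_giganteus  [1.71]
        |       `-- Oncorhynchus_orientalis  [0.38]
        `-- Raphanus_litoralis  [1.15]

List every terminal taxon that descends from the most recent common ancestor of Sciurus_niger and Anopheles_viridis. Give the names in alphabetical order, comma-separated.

Anopheles_viridis, Papio_fluviatilis, Puma_tricolor, Sciurus_niger, Streptococcus_niger, Ursus_occidentalis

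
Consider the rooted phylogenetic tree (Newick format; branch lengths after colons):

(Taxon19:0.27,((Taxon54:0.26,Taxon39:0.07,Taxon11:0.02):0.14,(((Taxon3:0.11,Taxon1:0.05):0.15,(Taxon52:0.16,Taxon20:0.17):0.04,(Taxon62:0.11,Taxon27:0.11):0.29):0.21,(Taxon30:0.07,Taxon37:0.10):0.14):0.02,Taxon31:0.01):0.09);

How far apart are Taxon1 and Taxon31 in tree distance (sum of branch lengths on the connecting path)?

The path runs Taxon1 → … → MRCA → … → Taxon31; the MRCA is the node subtending ((Taxon54,Taxon39,Taxon11),(((Taxon3,Taxon1),(Taxon52,Taxon20),(Taxon62,Taxon27)),(Taxon30,Taxon37)),Taxon31).
Branch lengths along that path: 0.05 + 0.15 + 0.21 + 0.02 + 0.01 = 0.44.

0.44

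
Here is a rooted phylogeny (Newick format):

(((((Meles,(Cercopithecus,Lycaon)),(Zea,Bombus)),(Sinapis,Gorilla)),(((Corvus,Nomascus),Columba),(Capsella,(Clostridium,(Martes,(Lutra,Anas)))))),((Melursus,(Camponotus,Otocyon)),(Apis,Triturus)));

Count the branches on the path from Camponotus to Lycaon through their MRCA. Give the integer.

The MRCA of Camponotus and Lycaon is the root of the tree.
From Camponotus up to that node: 4 branches. From Lycaon up to the same node: 6 branches. Total: 4 + 6 = 10.

10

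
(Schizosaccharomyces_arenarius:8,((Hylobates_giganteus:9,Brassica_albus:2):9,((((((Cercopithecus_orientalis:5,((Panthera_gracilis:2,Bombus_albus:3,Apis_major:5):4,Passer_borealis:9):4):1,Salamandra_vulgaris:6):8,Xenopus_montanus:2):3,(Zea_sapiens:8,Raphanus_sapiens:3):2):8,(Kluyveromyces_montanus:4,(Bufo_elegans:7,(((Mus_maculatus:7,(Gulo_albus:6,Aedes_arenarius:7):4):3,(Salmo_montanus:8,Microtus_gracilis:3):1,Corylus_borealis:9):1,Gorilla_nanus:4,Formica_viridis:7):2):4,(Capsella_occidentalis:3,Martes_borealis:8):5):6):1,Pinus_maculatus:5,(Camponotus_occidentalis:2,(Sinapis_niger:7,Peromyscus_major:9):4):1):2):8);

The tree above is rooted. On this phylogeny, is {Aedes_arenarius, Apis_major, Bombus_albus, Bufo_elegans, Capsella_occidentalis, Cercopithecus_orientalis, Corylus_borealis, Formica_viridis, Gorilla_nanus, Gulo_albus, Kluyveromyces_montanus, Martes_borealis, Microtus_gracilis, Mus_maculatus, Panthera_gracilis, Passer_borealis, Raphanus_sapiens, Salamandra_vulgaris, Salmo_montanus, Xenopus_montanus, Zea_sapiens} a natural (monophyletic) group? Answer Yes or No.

Yes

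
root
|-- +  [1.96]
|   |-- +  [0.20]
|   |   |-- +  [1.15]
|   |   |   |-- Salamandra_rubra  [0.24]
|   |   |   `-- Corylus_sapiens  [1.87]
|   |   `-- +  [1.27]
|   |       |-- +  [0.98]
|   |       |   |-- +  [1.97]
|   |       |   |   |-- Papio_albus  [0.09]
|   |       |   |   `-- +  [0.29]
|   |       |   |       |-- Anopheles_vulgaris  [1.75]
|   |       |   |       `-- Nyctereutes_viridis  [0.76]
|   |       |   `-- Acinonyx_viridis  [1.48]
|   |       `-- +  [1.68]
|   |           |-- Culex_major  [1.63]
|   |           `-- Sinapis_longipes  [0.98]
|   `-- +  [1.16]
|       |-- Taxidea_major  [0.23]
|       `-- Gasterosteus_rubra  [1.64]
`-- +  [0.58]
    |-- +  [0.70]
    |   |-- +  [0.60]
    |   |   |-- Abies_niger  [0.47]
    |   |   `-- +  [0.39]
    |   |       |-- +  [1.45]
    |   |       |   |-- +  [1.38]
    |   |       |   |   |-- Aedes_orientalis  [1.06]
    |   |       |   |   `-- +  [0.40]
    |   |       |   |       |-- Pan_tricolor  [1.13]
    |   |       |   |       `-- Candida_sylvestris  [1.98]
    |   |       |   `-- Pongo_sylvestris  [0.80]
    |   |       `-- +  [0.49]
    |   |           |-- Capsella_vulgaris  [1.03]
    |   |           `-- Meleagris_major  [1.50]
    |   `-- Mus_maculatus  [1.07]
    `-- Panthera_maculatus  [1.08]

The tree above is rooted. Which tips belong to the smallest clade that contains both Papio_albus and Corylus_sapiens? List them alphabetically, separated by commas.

Tracing Papio_albus: it sits inside (Papio_albus,(Anopheles_vulgaris,Nyctereutes_viridis)).
Tracing Corylus_sapiens: it sits inside (Salamandra_rubra,Corylus_sapiens).
The smallest clade enclosing both is ((Salamandra_rubra,Corylus_sapiens),(((Papio_albus,(Anopheles_vulgaris,Nyctereutes_viridis)),Acinonyx_viridis),(Culex_major,Sinapis_longipes))); the answer is its 8 terminal taxa in alphabetical order.

Acinonyx_viridis, Anopheles_vulgaris, Corylus_sapiens, Culex_major, Nyctereutes_viridis, Papio_albus, Salamandra_rubra, Sinapis_longipes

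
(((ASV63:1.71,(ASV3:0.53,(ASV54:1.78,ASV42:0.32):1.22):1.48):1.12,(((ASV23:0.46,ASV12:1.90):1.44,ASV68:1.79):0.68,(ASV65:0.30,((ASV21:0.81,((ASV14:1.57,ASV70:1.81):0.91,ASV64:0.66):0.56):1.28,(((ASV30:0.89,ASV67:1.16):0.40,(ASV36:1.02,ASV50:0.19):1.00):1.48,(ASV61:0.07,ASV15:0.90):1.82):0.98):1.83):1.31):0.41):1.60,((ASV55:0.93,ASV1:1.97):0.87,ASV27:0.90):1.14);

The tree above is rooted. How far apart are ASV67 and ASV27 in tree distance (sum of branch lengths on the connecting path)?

11.21

The path runs ASV67 → … → MRCA → … → ASV27; the MRCA is the root of the tree.
Branch lengths along that path: 1.16 + 0.40 + 1.48 + 0.98 + 1.83 + 1.31 + 0.41 + 1.60 + 1.14 + 0.90 = 11.21.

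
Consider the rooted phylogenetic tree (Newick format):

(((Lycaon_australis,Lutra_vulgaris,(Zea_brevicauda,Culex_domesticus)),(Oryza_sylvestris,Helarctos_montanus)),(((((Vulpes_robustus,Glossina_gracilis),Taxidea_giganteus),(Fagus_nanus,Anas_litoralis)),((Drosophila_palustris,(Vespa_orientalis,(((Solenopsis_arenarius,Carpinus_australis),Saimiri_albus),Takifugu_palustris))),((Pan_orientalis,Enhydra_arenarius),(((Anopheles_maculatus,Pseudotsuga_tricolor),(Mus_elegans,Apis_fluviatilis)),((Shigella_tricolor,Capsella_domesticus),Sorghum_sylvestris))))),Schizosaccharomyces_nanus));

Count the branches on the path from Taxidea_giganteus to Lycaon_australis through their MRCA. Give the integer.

The MRCA of Taxidea_giganteus and Lycaon_australis is the root of the tree.
From Taxidea_giganteus up to that node: 5 branches. From Lycaon_australis up to the same node: 3 branches. Total: 5 + 3 = 8.

8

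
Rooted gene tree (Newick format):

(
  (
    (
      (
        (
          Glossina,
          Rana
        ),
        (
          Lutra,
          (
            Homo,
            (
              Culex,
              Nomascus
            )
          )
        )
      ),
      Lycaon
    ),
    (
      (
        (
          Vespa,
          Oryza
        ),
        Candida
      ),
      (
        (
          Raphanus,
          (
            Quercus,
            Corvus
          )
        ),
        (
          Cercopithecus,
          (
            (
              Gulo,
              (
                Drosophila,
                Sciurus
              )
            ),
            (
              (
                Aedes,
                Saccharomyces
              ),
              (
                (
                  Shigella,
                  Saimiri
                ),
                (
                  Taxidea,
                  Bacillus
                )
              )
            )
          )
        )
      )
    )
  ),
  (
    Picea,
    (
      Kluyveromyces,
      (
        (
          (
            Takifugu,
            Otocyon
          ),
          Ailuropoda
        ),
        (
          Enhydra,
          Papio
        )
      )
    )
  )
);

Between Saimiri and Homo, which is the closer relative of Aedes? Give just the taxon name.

The MRCA of Aedes and Saimiri subtends ((Aedes,Saccharomyces),((Shigella,Saimiri),(Taxidea,Bacillus))) (6 taxa).
The MRCA of Aedes and Homo subtends ((((Glossina,Rana),(Lutra,(Homo,(Culex,Nomascus)))),Lycaon),(((Vespa,Oryza),Candida),((Raphanus,(Quercus,Corvus)),(Cercopithecus,((Gulo,(Drosophila,Sciurus)),((Aedes,Saccharomyces),((Shigella,Saimiri),(Taxidea,Bacillus)))))))) (23 taxa).
The first is nested inside the second, so Aedes shares a more recent common ancestor with Saimiri.

Saimiri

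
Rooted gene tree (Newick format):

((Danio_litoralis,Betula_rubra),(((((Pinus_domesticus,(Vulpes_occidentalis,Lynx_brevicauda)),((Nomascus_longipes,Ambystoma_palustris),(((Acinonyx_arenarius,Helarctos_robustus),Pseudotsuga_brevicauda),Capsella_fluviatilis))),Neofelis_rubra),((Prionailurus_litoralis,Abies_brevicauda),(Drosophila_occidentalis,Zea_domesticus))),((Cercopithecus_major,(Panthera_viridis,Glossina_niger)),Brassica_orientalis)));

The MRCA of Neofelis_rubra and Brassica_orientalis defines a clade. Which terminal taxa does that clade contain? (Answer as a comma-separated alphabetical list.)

Abies_brevicauda, Acinonyx_arenarius, Ambystoma_palustris, Brassica_orientalis, Capsella_fluviatilis, Cercopithecus_major, Drosophila_occidentalis, Glossina_niger, Helarctos_robustus, Lynx_brevicauda, Neofelis_rubra, Nomascus_longipes, Panthera_viridis, Pinus_domesticus, Prionailurus_litoralis, Pseudotsuga_brevicauda, Vulpes_occidentalis, Zea_domesticus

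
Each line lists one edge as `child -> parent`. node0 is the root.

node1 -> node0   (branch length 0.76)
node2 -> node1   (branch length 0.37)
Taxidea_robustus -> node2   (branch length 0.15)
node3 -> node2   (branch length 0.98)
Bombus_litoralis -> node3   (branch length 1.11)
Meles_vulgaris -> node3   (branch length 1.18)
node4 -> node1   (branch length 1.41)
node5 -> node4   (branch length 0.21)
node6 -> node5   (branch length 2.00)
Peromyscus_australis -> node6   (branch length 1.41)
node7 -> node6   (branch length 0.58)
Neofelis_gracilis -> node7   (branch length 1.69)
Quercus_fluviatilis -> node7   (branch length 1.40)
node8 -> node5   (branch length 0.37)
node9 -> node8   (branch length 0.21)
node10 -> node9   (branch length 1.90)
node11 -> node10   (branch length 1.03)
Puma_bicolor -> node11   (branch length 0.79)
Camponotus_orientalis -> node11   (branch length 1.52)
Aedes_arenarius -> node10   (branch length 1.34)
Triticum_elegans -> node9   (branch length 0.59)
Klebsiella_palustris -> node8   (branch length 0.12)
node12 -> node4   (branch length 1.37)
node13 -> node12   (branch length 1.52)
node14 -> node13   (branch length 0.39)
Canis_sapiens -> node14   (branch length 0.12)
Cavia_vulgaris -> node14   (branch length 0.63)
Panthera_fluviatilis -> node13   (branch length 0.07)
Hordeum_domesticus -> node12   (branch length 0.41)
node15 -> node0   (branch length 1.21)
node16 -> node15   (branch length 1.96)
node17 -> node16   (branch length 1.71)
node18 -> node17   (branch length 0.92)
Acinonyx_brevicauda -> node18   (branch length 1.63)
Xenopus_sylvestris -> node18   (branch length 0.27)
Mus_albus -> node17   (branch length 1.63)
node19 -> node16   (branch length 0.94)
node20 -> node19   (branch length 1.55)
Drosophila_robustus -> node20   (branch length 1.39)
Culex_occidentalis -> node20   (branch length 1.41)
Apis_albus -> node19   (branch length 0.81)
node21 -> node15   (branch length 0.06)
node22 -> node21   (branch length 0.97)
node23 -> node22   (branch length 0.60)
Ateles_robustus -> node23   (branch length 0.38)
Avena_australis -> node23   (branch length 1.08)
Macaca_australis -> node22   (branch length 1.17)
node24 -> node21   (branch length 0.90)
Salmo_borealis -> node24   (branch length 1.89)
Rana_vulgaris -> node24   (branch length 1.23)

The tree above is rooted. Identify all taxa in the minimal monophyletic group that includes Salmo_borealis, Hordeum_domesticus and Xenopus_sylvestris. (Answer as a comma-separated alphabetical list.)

Tracing Salmo_borealis: it sits inside (Salmo_borealis,Rana_vulgaris).
Tracing Hordeum_domesticus: it sits inside (((Canis_sapiens,Cavia_vulgaris),Panthera_fluviatilis),Hordeum_domesticus).
Tracing Xenopus_sylvestris: it sits inside (Acinonyx_brevicauda,Xenopus_sylvestris).
The smallest clade enclosing all 3 is the whole tree (their MRCA is the root), so the answer is all 26 tips in alphabetical order.

Acinonyx_brevicauda, Aedes_arenarius, Apis_albus, Ateles_robustus, Avena_australis, Bombus_litoralis, Camponotus_orientalis, Canis_sapiens, Cavia_vulgaris, Culex_occidentalis, Drosophila_robustus, Hordeum_domesticus, Klebsiella_palustris, Macaca_australis, Meles_vulgaris, Mus_albus, Neofelis_gracilis, Panthera_fluviatilis, Peromyscus_australis, Puma_bicolor, Quercus_fluviatilis, Rana_vulgaris, Salmo_borealis, Taxidea_robustus, Triticum_elegans, Xenopus_sylvestris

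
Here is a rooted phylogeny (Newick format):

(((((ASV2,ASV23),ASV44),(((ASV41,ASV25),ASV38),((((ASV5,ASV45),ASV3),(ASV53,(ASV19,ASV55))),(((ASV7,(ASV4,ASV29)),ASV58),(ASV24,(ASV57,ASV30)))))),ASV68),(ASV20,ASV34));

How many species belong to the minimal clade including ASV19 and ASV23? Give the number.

The MRCA of ASV19 and ASV23 is the node subtending (((ASV2,ASV23),ASV44),(((ASV41,ASV25),ASV38),((((ASV5,ASV45),ASV3),(ASV53,(ASV19,ASV55))),(((ASV7,(ASV4,ASV29)),ASV58),(ASV24,(ASV57,ASV30)))))).
That clade contains 19 terminal taxa: ASV19, ASV2, ASV23, ASV24, ASV25, ASV29, ASV3, ASV30, ASV38, ASV4, ASV41, ASV44, ASV45, ASV5, ASV53, ASV55, ASV57, ASV58, ASV7.

19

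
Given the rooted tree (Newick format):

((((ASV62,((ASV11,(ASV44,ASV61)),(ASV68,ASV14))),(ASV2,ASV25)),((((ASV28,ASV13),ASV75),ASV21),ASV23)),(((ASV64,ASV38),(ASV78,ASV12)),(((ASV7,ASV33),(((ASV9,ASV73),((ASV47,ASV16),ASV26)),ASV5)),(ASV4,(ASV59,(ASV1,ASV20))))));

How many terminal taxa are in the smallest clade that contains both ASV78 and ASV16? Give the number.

The MRCA of ASV78 and ASV16 is the node subtending (((ASV64,ASV38),(ASV78,ASV12)),(((ASV7,ASV33),(((ASV9,ASV73),((ASV47,ASV16),ASV26)),ASV5)),(ASV4,(ASV59,(ASV1,ASV20))))).
That clade contains 16 terminal taxa: ASV1, ASV12, ASV16, ASV20, ASV26, ASV33, ASV38, ASV4, ASV47, ASV5, ASV59, ASV64, ASV7, ASV73, ASV78, ASV9.

16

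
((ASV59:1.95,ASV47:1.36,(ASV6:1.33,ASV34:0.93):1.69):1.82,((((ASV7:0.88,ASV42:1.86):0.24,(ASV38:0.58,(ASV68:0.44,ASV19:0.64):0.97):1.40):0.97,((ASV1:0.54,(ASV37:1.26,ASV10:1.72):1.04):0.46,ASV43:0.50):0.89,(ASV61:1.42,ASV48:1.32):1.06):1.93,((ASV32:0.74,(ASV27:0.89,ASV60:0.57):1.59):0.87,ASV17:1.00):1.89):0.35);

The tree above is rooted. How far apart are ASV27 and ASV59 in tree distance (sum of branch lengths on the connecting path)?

9.36

The path runs ASV27 → … → MRCA → … → ASV59; the MRCA is the root of the tree.
Branch lengths along that path: 0.89 + 1.59 + 0.87 + 1.89 + 0.35 + 1.82 + 1.95 = 9.36.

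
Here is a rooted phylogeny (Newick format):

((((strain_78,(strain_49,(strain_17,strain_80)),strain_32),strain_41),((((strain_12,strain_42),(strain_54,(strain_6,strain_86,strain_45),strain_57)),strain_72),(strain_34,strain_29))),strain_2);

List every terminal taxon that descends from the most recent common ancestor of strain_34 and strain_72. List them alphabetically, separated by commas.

Tracing strain_34: it sits inside (strain_34,strain_29).
Tracing strain_72: it sits inside (((strain_12,strain_42),(strain_54,(strain_6,strain_86,strain_45),strain_57)),strain_72).
The smallest clade enclosing both is ((((strain_12,strain_42),(strain_54,(strain_6,strain_86,strain_45),strain_57)),strain_72),(strain_34,strain_29)); the answer is its 10 terminal taxa in alphabetical order.

strain_12, strain_29, strain_34, strain_42, strain_45, strain_54, strain_57, strain_6, strain_72, strain_86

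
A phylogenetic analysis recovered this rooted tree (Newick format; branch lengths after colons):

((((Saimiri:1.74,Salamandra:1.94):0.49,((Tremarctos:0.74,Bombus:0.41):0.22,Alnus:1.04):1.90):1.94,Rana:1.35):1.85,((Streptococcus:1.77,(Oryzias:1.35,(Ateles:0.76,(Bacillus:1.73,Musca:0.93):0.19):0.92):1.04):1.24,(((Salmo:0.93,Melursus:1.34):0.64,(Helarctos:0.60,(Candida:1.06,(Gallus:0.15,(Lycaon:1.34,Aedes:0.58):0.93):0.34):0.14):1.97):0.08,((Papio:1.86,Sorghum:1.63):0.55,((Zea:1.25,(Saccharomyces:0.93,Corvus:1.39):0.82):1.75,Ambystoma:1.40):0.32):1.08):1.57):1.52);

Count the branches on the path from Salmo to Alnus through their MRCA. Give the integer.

The MRCA of Salmo and Alnus is the root of the tree.
From Salmo up to that node: 5 branches. From Alnus up to the same node: 4 branches. Total: 5 + 4 = 9.

9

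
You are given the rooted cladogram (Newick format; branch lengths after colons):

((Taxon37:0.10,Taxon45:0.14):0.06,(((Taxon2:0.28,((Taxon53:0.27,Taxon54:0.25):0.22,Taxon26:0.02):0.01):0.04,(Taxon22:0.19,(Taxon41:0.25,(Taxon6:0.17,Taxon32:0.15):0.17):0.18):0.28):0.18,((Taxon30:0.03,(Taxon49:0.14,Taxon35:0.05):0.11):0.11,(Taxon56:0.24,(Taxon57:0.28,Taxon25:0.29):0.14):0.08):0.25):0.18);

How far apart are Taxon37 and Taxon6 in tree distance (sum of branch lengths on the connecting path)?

The path runs Taxon37 → … → MRCA → … → Taxon6; the MRCA is the root of the tree.
Branch lengths along that path: 0.10 + 0.06 + 0.18 + 0.18 + 0.28 + 0.18 + 0.17 + 0.17 = 1.32.

1.32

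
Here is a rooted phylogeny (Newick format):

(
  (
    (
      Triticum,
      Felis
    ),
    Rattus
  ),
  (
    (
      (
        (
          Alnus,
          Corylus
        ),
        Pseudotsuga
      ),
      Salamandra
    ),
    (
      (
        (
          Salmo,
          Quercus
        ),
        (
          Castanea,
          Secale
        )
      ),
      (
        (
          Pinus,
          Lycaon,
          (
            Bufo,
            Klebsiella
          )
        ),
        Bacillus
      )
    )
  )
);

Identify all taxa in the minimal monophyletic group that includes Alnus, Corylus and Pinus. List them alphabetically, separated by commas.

Tracing Alnus: it sits inside (Alnus,Corylus).
Tracing Corylus: it sits inside (Alnus,Corylus).
Tracing Pinus: it sits inside (Pinus,Lycaon,(Bufo,Klebsiella)).
The smallest clade enclosing all 3 is ((((Alnus,Corylus),Pseudotsuga),Salamandra),(((Salmo,Quercus),(Castanea,Secale)),((Pinus,Lycaon,(Bufo,Klebsiella)),Bacillus))); the answer is its 13 terminal taxa in alphabetical order.

Alnus, Bacillus, Bufo, Castanea, Corylus, Klebsiella, Lycaon, Pinus, Pseudotsuga, Quercus, Salamandra, Salmo, Secale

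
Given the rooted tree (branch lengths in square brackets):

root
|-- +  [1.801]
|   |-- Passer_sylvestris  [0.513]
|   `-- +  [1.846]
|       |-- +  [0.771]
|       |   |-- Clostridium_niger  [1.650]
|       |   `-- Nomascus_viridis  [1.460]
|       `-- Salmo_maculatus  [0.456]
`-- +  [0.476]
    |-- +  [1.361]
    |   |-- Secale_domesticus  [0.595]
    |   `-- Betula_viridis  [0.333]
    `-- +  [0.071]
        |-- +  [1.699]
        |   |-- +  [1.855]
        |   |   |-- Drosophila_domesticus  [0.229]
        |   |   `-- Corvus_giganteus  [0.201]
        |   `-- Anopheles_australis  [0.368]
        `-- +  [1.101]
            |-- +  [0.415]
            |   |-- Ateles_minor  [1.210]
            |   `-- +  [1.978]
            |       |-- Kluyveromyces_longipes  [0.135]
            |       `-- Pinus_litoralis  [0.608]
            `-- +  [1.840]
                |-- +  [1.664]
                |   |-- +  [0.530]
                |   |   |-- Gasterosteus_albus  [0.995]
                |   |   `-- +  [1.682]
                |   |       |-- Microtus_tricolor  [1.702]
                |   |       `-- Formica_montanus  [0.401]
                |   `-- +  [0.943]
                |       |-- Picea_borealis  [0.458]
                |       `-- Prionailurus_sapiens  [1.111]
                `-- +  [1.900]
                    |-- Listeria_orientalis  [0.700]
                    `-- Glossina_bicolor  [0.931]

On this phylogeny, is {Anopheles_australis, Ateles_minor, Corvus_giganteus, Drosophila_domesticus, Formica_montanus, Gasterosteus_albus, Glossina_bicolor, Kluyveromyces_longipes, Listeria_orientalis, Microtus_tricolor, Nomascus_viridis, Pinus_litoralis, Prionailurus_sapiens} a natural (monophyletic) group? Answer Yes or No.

The MRCA of the listed taxa is the root, so the smallest clade containing them is the whole tree.
That clade also contains Betula_viridis, Clostridium_niger, Passer_sylvestris, Picea_borealis, Salmo_maculatus, Secale_domesticus, which are not in the proposed group, so the group is not monophyletic.

No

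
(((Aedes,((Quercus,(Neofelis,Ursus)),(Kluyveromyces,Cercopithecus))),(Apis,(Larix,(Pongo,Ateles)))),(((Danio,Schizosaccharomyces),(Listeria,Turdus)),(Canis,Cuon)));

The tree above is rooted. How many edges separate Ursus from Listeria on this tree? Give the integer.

The MRCA of Ursus and Listeria is the root of the tree.
From Ursus up to that node: 6 branches. From Listeria up to the same node: 4 branches. Total: 6 + 4 = 10.

10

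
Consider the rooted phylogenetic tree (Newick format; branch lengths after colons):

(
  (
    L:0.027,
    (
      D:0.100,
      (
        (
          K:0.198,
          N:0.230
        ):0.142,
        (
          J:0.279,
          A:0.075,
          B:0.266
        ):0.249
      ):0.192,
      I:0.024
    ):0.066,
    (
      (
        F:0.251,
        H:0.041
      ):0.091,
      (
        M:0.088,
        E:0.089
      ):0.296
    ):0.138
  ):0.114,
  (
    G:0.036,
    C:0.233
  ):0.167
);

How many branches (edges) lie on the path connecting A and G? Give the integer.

7

The MRCA of A and G is the root of the tree.
From A up to that node: 5 branches. From G up to the same node: 2 branches. Total: 5 + 2 = 7.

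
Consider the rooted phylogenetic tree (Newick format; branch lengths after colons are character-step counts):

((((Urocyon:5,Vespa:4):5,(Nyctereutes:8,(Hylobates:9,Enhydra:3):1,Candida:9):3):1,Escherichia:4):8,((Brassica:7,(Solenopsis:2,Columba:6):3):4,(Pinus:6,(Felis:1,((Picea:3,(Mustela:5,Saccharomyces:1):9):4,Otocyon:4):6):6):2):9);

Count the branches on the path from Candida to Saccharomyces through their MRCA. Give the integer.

11

The MRCA of Candida and Saccharomyces is the root of the tree.
From Candida up to that node: 4 branches. From Saccharomyces up to the same node: 7 branches. Total: 4 + 7 = 11.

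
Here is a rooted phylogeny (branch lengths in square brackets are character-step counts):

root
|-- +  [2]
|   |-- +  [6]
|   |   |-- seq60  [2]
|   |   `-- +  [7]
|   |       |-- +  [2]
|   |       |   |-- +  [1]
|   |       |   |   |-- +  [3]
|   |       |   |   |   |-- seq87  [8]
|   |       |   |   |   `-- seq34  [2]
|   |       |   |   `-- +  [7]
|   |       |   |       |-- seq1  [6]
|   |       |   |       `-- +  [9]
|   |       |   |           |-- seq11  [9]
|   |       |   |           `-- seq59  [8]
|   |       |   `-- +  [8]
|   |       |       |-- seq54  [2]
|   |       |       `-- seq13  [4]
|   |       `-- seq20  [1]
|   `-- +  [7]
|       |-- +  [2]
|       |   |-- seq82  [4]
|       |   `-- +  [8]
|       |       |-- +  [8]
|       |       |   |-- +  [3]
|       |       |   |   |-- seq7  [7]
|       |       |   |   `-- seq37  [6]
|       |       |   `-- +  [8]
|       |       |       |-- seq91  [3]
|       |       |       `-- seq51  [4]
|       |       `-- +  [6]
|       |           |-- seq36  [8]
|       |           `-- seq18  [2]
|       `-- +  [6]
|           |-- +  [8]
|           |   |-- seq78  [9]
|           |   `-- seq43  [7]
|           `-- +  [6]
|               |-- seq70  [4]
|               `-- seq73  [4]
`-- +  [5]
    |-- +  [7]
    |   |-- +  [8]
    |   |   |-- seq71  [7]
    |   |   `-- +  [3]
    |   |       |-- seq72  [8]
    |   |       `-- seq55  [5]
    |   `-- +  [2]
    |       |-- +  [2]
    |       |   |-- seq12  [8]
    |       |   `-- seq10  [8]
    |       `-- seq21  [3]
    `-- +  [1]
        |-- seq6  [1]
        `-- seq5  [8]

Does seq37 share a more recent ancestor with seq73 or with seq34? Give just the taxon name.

seq73

The MRCA of seq37 and seq73 subtends ((seq82,(((seq7,seq37),(seq91,seq51)),(seq36,seq18))),((seq78,seq43),(seq70,seq73))) (11 taxa).
The MRCA of seq37 and seq34 subtends ((seq60,((((seq87,seq34),(seq1,(seq11,seq59))),(seq54,seq13)),seq20)),((seq82,(((seq7,seq37),(seq91,seq51)),(seq36,seq18))),((seq78,seq43),(seq70,seq73)))) (20 taxa).
The first is nested inside the second, so seq37 shares a more recent common ancestor with seq73.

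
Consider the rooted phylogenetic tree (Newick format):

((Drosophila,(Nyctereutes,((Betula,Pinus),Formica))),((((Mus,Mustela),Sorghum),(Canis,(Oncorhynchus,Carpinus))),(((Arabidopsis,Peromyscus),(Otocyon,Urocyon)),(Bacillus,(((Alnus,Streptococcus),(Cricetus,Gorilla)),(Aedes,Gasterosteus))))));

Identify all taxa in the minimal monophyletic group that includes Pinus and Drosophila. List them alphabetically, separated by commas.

Tracing Pinus: it sits inside (Betula,Pinus).
Tracing Drosophila: it sits inside (Drosophila,(Nyctereutes,((Betula,Pinus),Formica))).
The smallest clade enclosing both is (Drosophila,(Nyctereutes,((Betula,Pinus),Formica))); the answer is its 5 terminal taxa in alphabetical order.

Betula, Drosophila, Formica, Nyctereutes, Pinus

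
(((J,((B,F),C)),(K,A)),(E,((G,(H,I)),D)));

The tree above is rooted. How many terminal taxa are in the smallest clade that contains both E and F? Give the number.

11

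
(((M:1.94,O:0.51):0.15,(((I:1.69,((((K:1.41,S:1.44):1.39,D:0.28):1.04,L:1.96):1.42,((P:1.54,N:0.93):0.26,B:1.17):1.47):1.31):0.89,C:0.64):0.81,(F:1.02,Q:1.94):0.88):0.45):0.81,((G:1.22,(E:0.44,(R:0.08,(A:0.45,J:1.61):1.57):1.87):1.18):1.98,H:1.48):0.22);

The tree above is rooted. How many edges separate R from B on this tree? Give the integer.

The MRCA of R and B is the root of the tree.
From R up to that node: 5 branches. From B up to the same node: 7 branches. Total: 5 + 7 = 12.

12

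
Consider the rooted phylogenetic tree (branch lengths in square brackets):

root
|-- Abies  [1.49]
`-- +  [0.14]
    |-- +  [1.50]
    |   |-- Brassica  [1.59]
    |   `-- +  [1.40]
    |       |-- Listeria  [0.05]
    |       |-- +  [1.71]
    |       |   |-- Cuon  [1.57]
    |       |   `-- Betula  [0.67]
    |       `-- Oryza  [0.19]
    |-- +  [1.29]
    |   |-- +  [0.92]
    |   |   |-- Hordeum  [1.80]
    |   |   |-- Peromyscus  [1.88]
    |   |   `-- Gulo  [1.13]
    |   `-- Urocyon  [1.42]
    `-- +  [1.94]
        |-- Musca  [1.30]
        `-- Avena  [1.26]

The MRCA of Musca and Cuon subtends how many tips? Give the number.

11

The MRCA of Musca and Cuon is the node subtending ((Brassica,(Listeria,(Cuon,Betula),Oryza)),((Hordeum,Peromyscus,Gulo),Urocyon),(Musca,Avena)).
That clade contains 11 terminal taxa: Avena, Betula, Brassica, Cuon, Gulo, Hordeum, Listeria, Musca, Oryza, Peromyscus, Urocyon.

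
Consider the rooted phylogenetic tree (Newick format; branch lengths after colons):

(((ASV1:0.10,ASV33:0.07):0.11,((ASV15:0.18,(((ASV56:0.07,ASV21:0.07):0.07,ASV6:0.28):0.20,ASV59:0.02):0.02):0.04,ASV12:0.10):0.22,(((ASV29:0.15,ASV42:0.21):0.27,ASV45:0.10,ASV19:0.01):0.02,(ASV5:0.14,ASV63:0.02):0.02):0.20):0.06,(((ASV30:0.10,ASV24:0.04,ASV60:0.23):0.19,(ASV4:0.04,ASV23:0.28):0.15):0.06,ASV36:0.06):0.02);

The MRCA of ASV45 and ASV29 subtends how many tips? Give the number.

The MRCA of ASV45 and ASV29 is the node subtending ((ASV29,ASV42),ASV45,ASV19).
That clade contains 4 terminal taxa: ASV19, ASV29, ASV42, ASV45.

4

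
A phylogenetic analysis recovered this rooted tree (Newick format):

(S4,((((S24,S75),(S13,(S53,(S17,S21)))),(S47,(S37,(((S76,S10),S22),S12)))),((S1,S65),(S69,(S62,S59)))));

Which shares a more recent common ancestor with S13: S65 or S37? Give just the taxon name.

The MRCA of S13 and S37 subtends (((S24,S75),(S13,(S53,(S17,S21)))),(S47,(S37,(((S76,S10),S22),S12)))) (12 taxa).
The MRCA of S13 and S65 subtends ((((S24,S75),(S13,(S53,(S17,S21)))),(S47,(S37,(((S76,S10),S22),S12)))),((S1,S65),(S69,(S62,S59)))) (17 taxa).
The first is nested inside the second, so S13 shares a more recent common ancestor with S37.

S37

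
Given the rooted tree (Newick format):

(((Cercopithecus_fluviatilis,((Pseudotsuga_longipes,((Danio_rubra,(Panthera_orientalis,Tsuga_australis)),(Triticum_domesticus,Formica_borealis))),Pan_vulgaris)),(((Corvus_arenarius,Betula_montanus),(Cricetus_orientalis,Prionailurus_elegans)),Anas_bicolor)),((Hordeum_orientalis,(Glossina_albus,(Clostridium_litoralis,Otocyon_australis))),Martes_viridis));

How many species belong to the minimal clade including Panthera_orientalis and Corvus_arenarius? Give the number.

13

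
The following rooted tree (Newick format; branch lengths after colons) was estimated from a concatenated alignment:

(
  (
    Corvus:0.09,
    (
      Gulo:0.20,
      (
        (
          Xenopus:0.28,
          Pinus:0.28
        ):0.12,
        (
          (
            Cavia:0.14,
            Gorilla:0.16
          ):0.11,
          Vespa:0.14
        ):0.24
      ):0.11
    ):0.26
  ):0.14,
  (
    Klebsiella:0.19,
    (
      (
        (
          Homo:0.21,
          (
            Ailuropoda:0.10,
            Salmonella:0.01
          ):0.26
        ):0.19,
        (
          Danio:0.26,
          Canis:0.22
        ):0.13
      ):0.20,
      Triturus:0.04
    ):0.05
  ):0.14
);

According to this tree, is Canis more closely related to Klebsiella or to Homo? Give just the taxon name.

The MRCA of Canis and Homo subtends ((Homo,(Ailuropoda,Salmonella)),(Danio,Canis)) (5 taxa).
The MRCA of Canis and Klebsiella subtends (Klebsiella,(((Homo,(Ailuropoda,Salmonella)),(Danio,Canis)),Triturus)) (7 taxa).
The first is nested inside the second, so Canis shares a more recent common ancestor with Homo.

Homo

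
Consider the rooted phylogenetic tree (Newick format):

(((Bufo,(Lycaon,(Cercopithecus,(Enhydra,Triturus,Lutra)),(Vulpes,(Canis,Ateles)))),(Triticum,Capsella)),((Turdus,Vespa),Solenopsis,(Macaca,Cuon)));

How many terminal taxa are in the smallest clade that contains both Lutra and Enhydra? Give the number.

3

The MRCA of Lutra and Enhydra is the node subtending (Enhydra,Triturus,Lutra).
That clade contains 3 terminal taxa: Enhydra, Lutra, Triturus.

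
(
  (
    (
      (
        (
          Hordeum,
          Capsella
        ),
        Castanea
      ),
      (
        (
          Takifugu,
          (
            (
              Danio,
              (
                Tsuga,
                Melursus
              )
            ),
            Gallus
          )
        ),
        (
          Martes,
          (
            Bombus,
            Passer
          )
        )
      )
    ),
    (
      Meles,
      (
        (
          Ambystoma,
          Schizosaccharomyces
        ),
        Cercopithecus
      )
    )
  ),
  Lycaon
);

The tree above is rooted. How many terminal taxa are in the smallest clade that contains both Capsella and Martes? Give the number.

11

The MRCA of Capsella and Martes is the node subtending (((Hordeum,Capsella),Castanea),((Takifugu,((Danio,(Tsuga,Melursus)),Gallus)),(Martes,(Bombus,Passer)))).
That clade contains 11 terminal taxa: Bombus, Capsella, Castanea, Danio, Gallus, Hordeum, Martes, Melursus, Passer, Takifugu, Tsuga.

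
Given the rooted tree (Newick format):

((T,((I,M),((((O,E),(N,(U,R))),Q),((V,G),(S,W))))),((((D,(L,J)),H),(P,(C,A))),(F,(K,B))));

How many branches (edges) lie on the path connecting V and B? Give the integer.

10

The MRCA of V and B is the root of the tree.
From V up to that node: 6 branches. From B up to the same node: 4 branches. Total: 6 + 4 = 10.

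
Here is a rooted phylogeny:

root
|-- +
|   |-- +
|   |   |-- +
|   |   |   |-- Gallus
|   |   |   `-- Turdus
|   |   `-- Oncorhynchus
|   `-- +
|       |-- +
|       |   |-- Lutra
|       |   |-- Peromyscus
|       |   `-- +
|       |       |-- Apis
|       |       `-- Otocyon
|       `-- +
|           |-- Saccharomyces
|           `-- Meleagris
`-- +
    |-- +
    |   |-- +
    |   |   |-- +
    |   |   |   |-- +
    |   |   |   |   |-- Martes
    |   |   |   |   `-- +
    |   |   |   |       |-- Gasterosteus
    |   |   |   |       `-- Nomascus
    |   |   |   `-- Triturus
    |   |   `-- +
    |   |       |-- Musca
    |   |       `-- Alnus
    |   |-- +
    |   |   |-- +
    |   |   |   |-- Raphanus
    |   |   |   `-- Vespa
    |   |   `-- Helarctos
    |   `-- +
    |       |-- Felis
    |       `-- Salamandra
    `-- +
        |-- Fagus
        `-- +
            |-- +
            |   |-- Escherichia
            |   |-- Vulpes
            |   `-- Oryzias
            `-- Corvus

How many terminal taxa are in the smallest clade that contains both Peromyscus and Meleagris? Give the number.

The MRCA of Peromyscus and Meleagris is the node subtending ((Lutra,Peromyscus,(Apis,Otocyon)),(Saccharomyces,Meleagris)).
That clade contains 6 terminal taxa: Apis, Lutra, Meleagris, Otocyon, Peromyscus, Saccharomyces.

6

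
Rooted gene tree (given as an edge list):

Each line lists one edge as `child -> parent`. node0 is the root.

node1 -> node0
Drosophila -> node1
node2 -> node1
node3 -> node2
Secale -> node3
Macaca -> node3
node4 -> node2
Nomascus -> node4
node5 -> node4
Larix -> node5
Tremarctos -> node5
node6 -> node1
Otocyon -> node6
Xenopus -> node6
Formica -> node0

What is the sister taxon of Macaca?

Macaca attaches to the tree at the node subtending (Secale,Macaca).
The other lineage descending from that same node — the sister group — is the single tip Secale.

Secale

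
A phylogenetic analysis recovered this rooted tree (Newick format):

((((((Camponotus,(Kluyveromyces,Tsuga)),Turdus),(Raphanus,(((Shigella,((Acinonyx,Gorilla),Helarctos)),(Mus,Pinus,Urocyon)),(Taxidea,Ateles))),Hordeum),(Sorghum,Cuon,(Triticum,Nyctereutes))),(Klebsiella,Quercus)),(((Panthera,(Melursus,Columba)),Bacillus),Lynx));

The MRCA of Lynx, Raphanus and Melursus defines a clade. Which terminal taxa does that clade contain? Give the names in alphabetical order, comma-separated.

Tracing Lynx: it sits inside (((Panthera,(Melursus,Columba)),Bacillus),Lynx).
Tracing Raphanus: it sits inside (Raphanus,(((Shigella,((Acinonyx,Gorilla),Helarctos)),(Mus,Pinus,Urocyon)),(Taxidea,Ateles))).
Tracing Melursus: it sits inside (Melursus,Columba).
The smallest clade enclosing all 3 is the whole tree (their MRCA is the root), so the answer is all 26 tips in alphabetical order.

Acinonyx, Ateles, Bacillus, Camponotus, Columba, Cuon, Gorilla, Helarctos, Hordeum, Klebsiella, Kluyveromyces, Lynx, Melursus, Mus, Nyctereutes, Panthera, Pinus, Quercus, Raphanus, Shigella, Sorghum, Taxidea, Triticum, Tsuga, Turdus, Urocyon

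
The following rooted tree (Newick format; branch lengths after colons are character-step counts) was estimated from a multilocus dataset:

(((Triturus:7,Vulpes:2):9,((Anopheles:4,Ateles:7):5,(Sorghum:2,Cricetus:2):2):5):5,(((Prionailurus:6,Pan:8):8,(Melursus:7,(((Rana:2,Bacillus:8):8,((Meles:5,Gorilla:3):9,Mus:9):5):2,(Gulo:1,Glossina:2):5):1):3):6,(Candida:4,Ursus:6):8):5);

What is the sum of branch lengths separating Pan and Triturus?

48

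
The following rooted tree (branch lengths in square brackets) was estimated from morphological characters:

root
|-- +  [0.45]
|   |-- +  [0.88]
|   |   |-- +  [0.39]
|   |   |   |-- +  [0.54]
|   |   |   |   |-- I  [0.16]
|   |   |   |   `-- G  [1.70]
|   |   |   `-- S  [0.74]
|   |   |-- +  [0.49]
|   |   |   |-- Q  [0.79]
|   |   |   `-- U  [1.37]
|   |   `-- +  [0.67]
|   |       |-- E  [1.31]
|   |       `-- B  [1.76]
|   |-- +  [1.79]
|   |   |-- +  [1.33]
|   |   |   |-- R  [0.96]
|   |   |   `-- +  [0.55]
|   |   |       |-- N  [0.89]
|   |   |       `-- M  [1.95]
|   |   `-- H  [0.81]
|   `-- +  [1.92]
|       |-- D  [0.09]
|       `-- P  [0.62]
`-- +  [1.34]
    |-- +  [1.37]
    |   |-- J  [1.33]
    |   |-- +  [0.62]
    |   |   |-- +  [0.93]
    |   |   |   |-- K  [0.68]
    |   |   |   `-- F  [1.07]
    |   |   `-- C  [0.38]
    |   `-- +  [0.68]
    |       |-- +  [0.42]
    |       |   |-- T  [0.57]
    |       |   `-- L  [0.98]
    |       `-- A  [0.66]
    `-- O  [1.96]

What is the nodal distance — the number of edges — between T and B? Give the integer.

The MRCA of T and B is the root of the tree.
From T up to that node: 5 branches. From B up to the same node: 4 branches. Total: 5 + 4 = 9.

9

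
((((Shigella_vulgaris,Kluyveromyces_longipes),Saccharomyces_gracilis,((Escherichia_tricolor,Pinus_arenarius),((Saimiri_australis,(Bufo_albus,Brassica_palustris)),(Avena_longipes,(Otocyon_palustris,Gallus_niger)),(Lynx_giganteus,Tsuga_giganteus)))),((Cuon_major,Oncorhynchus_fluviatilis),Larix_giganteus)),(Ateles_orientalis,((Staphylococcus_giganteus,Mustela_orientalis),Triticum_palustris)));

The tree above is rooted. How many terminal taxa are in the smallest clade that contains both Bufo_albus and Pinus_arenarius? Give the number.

The MRCA of Bufo_albus and Pinus_arenarius is the node subtending ((Escherichia_tricolor,Pinus_arenarius),((Saimiri_australis,(Bufo_albus,Brassica_palustris)),(Avena_longipes,(Otocyon_palustris,Gallus_niger)),(Lynx_giganteus,Tsuga_giganteus))).
That clade contains 10 terminal taxa: Avena_longipes, Brassica_palustris, Bufo_albus, Escherichia_tricolor, Gallus_niger, Lynx_giganteus, Otocyon_palustris, Pinus_arenarius, Saimiri_australis, Tsuga_giganteus.

10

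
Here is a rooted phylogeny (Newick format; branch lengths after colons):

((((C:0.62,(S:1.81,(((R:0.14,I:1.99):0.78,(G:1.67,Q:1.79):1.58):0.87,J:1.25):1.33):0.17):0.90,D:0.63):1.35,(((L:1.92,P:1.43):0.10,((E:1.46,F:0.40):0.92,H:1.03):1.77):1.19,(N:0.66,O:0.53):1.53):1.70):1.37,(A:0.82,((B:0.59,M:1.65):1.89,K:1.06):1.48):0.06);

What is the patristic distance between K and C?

The path runs K → … → MRCA → … → C; the MRCA is the root of the tree.
Branch lengths along that path: 1.06 + 1.48 + 0.06 + 1.37 + 1.35 + 0.90 + 0.62 = 6.84.

6.84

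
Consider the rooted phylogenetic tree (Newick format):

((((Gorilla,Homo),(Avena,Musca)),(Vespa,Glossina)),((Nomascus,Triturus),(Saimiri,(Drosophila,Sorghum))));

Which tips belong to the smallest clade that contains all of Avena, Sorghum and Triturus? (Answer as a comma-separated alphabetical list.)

Avena, Drosophila, Glossina, Gorilla, Homo, Musca, Nomascus, Saimiri, Sorghum, Triturus, Vespa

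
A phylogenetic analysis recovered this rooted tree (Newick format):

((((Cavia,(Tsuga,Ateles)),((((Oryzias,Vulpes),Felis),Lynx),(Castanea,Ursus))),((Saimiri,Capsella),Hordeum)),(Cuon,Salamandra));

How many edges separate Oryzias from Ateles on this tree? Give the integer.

The MRCA of Oryzias and Ateles is the node subtending ((Cavia,(Tsuga,Ateles)),((((Oryzias,Vulpes),Felis),Lynx),(Castanea,Ursus))).
From Oryzias up to that node: 5 branches. From Ateles up to the same node: 3 branches. Total: 5 + 3 = 8.

8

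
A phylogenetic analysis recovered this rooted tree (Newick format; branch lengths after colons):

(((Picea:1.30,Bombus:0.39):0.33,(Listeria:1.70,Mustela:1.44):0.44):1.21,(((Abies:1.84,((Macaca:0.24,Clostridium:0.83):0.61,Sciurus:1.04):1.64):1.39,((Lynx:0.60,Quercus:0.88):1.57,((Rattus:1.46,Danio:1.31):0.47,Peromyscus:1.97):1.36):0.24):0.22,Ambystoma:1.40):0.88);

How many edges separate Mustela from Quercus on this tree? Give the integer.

8

The MRCA of Mustela and Quercus is the root of the tree.
From Mustela up to that node: 3 branches. From Quercus up to the same node: 5 branches. Total: 3 + 5 = 8.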